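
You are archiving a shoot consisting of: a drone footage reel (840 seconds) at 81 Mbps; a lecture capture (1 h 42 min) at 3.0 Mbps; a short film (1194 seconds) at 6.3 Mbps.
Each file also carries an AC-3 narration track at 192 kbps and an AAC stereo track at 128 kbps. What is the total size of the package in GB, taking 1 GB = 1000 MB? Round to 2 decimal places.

Audio total: 192 + 128 = 320 kbps = 0.320 Mbps.
drone footage reel: 81.320 Mbps × 840 s = 68308.8 Mb
lecture capture: 3.320 Mbps × 6120 s = 20318.4 Mb
short film: 6.620 Mbps × 1194 s = 7904.3 Mb
Total: 96531.5 Mb = 12066.4 MB.
= 12.07 GB.

12.07 GB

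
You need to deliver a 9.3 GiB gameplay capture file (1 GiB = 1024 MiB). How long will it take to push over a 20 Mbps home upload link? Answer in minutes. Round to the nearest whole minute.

File: 9.3 GiB = 79886.4 Mb.
At 20 Mbps: 79886.4 / 20 = 3994.3 s ≈ 66.6 minutes.

67 minutes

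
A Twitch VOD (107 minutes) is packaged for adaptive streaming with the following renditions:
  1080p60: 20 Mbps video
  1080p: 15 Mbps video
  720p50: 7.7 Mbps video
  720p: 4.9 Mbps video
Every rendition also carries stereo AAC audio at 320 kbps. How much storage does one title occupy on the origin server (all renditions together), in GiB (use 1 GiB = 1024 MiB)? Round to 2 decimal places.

36.53 GiB

107 min = 6420 s
Audio: 320 kbps = 0.320 Mbps.
Sum of rendition bitrates: (20+0.320) + (15+0.320) + (7.7+0.320) + (4.9+0.320) = 48.880 Mbps.
× 6420 s = 313,810 Mb = 39,226 MB = 36.53 GiB.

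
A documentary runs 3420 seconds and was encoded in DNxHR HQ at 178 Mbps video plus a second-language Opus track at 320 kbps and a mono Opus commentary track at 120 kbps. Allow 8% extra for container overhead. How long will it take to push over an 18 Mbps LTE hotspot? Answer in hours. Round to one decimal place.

Audio total: 320 + 120 = 440 kbps = 0.440 Mbps.
Total bitrate: 178.440 Mbps.
File: 178.440 Mbps × 3420 s = 610264.8 Mb.
With 8% container overhead: ×1.08. → 659086.0 Mb.
At 18 Mbps: 659086.0 / 18 = 36615.9 s ≈ 10.2 hours.

10.2 hours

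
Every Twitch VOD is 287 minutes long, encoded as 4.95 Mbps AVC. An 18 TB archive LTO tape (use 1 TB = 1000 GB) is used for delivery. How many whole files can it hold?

287 min = 17220 s
Per item: 4.950 Mbps × 17220 s = 85,239 Mb = 10,655 MB.
Capacity: 18 TB = 144,000,000 Mb; 1689.37 items → 1689 complete.

1689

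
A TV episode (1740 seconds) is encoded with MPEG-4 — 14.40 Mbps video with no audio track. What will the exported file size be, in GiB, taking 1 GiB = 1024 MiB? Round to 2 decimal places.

2.92 GiB

Total bitrate: 14.40 Mbps.
Stream data: 14.400 Mbps × 1740 s = 25056.0 Mb.
25,056 Mb = 3,132,000,000 bytes ÷ 1,073,741,824 = 2.917 GiB.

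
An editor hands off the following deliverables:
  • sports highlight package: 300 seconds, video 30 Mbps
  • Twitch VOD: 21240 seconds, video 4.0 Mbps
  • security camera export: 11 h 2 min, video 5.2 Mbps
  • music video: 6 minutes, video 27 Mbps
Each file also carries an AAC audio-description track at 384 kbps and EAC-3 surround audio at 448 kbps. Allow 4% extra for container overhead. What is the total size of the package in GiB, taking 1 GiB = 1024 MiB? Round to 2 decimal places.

Audio total: 384 + 448 = 832 kbps = 0.832 Mbps.
sports highlight package: 30.832 Mbps × 300 s × 1.04 = 9619.6 Mb
Twitch VOD: 4.832 Mbps × 21240 s × 1.04 = 106736.9 Mb
security camera export: 6.032 Mbps × 39720 s × 1.04 = 249174.7 Mb
music video: 27.832 Mbps × 360 s × 1.04 = 10420.3 Mb
Total: 375951.5 Mb = 46993.9 MB.
= 43.77 GiB.

43.77 GiB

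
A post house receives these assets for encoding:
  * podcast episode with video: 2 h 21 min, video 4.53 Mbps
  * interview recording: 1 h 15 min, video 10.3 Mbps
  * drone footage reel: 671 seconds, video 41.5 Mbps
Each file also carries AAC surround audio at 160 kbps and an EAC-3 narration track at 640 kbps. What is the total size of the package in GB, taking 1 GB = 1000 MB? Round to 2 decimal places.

Audio total: 160 + 640 = 800 kbps = 0.800 Mbps.
podcast episode with video: 5.330 Mbps × 8460 s = 45091.8 Mb
interview recording: 11.100 Mbps × 4500 s = 49950.0 Mb
drone footage reel: 42.300 Mbps × 671 s = 28383.3 Mb
Total: 123425.1 Mb = 15428.1 MB.
= 15.43 GB.

15.43 GB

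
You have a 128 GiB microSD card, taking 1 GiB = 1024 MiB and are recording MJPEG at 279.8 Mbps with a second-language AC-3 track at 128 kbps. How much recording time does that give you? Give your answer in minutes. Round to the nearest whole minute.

Audio: 128 kbps = 0.128 Mbps.
Total bitrate: 279.8 + 0.128 = 279.928 Mbps.
Capacity: 128 GiB = 1,099,512 Mb.
Recording time: 1,099,512 / 279.928 = 3,928 s ≈ 65.5 minutes.

65 minutes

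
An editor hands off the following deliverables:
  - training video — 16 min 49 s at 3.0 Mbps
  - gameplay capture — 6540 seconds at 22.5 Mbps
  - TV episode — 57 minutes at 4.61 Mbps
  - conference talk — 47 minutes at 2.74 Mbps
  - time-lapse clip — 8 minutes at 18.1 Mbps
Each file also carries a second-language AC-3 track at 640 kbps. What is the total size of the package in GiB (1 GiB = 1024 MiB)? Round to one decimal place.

22.3 GiB

Audio: 640 kbps = 0.640 Mbps.
training video: 3.640 Mbps × 1009 s = 3672.8 Mb
gameplay capture: 23.140 Mbps × 6540 s = 151335.6 Mb
TV episode: 5.250 Mbps × 3420 s = 17955.0 Mb
conference talk: 3.380 Mbps × 2820 s = 9531.6 Mb
time-lapse clip: 18.740 Mbps × 480 s = 8995.2 Mb
Total: 191490.2 Mb = 23936.3 MB.
= 22.29 GiB.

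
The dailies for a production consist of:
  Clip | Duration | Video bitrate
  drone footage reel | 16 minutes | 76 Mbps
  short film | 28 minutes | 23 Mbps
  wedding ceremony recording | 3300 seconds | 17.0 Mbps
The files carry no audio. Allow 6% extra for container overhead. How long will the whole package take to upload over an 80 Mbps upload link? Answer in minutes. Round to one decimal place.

37.0 minutes

drone footage reel: 76.000 Mbps × 960 s × 1.06 = 77337.6 Mb
short film: 23.000 Mbps × 1680 s × 1.06 = 40958.4 Mb
wedding ceremony recording: 17.000 Mbps × 3300 s × 1.06 = 59466.0 Mb
Total: 177762.0 Mb = 22220.2 MB.
At 80 Mbps: 177762.0 / 80 = 2222 s ≈ 37 minutes.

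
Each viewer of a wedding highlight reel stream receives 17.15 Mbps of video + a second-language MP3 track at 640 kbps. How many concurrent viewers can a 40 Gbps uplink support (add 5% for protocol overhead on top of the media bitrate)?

2141

Audio: 640 kbps = 0.640 Mbps.
Per-viewer media rate: 17.790 Mbps.
On the wire with 5% overhead: 18.680 Mbps.
40 Gbps = 40,000 Mbps; 40,000 / 18.680 = 2141.38 → 2141 viewers.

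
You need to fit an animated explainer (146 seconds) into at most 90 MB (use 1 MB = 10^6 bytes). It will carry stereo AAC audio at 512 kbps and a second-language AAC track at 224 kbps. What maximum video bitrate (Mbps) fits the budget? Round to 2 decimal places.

Budget: 90 MB = 720.0 Mb.
Total bitrate budget: 720.0 Mb / 146 s = 4.932 Mbps.
Audio total: 512 + 224 = 736 kbps = 0.736 Mbps.
Video: 4.932 − 0.736 = 4.196 Mbps.

4.20 Mbps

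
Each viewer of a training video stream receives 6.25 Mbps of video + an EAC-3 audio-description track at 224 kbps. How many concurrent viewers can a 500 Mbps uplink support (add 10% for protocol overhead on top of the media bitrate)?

70

Audio: 224 kbps = 0.224 Mbps.
Per-viewer media rate: 6.474 Mbps.
On the wire with 10% overhead: 7.121 Mbps.
500 Mbps = 500.0 Mbps; 500.0 / 7.121 = 70.21 → 70 viewers.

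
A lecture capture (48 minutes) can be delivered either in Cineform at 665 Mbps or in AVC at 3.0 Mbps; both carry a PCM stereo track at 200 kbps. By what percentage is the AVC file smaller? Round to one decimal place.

48 min = 2880 s
Audio: 200 kbps = 0.200 Mbps.
Cineform: 665.200 Mbps × 2880 s = 1915776.0 Mb = 239.472 GB.
AVC: 3.200 Mbps × 2880 s = 9216.0 Mb = 1.152 GB.
Reduction: (1 − 1.152/239.472) × 100 = 99.52%.

99.5%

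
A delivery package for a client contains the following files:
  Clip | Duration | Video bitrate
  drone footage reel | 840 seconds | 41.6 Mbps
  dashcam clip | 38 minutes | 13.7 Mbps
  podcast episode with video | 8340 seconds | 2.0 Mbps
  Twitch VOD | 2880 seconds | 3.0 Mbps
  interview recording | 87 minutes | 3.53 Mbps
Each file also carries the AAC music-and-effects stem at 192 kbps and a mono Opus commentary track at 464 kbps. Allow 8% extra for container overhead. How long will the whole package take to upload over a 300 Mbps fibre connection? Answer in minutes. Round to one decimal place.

7.4 minutes

Audio total: 192 + 464 = 656 kbps = 0.656 Mbps.
drone footage reel: 42.256 Mbps × 840 s × 1.08 = 38334.6 Mb
dashcam clip: 14.356 Mbps × 2280 s × 1.08 = 35350.2 Mb
podcast episode with video: 2.656 Mbps × 8340 s × 1.08 = 23923.1 Mb
Twitch VOD: 3.656 Mbps × 2880 s × 1.08 = 11371.6 Mb
interview recording: 4.186 Mbps × 5220 s × 1.08 = 23599.0 Mb
Total: 132578.6 Mb = 16572.3 MB.
At 300 Mbps: 132578.6 / 300 = 442 s ≈ 7.37 minutes.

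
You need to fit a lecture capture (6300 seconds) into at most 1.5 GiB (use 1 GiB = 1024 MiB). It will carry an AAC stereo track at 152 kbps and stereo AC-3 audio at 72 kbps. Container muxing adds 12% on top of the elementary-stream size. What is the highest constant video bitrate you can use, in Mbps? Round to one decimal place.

Budget: 1.5 GiB = 12884.9 Mb.
Stream payload after overhead: 12884.9 / 1.12 = 11504.4 Mb.
Total bitrate budget: 11504.4 Mb / 6300 s = 1.826 Mbps.
Audio total: 152 + 72 = 224 kbps = 0.224 Mbps.
Video: 1.826 − 0.224 = 1.602 Mbps.

1.6 Mbps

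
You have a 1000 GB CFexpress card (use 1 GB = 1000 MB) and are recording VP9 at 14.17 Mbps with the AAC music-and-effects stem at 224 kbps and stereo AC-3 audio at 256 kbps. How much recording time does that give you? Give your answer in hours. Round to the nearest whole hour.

Audio total: 224 + 256 = 480 kbps = 0.480 Mbps.
Total bitrate: 14.17 + 0.480 = 14.650 Mbps.
Capacity: 1000 GB = 8,000,000 Mb.
Recording time: 8,000,000 / 14.650 = 546,075 s ≈ 152 hours.

152 hours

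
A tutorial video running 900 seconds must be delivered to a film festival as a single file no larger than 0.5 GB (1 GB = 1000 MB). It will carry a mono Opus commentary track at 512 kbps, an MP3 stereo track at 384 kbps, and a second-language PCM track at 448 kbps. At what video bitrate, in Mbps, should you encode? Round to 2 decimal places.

3.10 Mbps

Budget: 0.5 GB = 4000.0 Mb.
Total bitrate budget: 4000.0 Mb / 900 s = 4.444 Mbps.
Audio total: 512 + 384 + 448 = 1344 kbps = 1.344 Mbps.
Video: 4.444 − 1.344 = 3.100 Mbps.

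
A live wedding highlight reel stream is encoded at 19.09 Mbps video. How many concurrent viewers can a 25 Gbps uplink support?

25 Gbps = 25,000 Mbps; 25,000 / 19.090 = 1309.59 → 1309 viewers.

1309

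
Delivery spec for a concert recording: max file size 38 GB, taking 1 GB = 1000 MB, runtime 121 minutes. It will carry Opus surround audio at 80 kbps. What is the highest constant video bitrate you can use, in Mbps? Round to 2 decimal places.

Budget: 38 GB = 304000.0 Mb.
121 min = 7260 s
Total bitrate budget: 304000.0 Mb / 7260 s = 41.873 Mbps.
Audio: 80 kbps = 0.080 Mbps.
Video: 41.873 − 0.080 = 41.793 Mbps.

41.79 Mbps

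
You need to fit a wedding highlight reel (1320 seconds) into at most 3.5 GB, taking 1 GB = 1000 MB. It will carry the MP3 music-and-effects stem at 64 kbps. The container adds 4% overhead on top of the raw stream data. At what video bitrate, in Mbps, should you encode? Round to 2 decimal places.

20.33 Mbps

Budget: 3.5 GB = 28000.0 Mb.
Stream payload after overhead: 28000.0 / 1.04 = 26923.1 Mb.
Total bitrate budget: 26923.1 Mb / 1320 s = 20.396 Mbps.
Audio: 64 kbps = 0.064 Mbps.
Video: 20.396 − 0.064 = 20.332 Mbps.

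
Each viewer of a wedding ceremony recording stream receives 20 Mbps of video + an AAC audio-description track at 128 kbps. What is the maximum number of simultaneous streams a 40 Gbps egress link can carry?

Audio: 128 kbps = 0.128 Mbps.
Per-viewer media rate: 20.128 Mbps.
40 Gbps = 40,000 Mbps; 40,000 / 20.128 = 1987.28 → 1987 viewers.

1987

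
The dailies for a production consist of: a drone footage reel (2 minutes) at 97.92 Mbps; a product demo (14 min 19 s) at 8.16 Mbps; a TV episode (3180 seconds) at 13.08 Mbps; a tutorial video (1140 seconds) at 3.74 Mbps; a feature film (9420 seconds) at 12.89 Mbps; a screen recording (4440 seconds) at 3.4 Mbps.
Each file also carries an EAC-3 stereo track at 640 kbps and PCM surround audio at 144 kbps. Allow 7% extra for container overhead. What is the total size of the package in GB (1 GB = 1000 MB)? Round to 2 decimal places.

28.91 GB

Audio total: 640 + 144 = 784 kbps = 0.784 Mbps.
drone footage reel: 98.704 Mbps × 120 s × 1.07 = 12673.6 Mb
product demo: 8.944 Mbps × 859 s × 1.07 = 8220.7 Mb
TV episode: 13.864 Mbps × 3180 s × 1.07 = 47173.6 Mb
tutorial video: 4.524 Mbps × 1140 s × 1.07 = 5518.4 Mb
feature film: 13.674 Mbps × 9420 s × 1.07 = 137825.7 Mb
screen recording: 4.184 Mbps × 4440 s × 1.07 = 19877.3 Mb
Total: 231289.4 Mb = 28911.2 MB.
= 28.91 GB.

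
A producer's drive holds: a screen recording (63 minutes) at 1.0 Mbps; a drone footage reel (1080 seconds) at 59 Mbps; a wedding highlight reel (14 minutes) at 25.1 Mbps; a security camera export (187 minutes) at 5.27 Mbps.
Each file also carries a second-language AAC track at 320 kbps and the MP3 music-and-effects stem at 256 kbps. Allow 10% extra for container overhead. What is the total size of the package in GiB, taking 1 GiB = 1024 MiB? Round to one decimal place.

Audio total: 320 + 256 = 576 kbps = 0.576 Mbps.
screen recording: 1.576 Mbps × 3780 s × 1.10 = 6553.0 Mb
drone footage reel: 59.576 Mbps × 1080 s × 1.10 = 70776.3 Mb
wedding highlight reel: 25.676 Mbps × 840 s × 1.10 = 23724.6 Mb
security camera export: 5.846 Mbps × 11220 s × 1.10 = 72151.3 Mb
Total: 173205.3 Mb = 21650.7 MB.
= 20.16 GiB.

20.2 GiB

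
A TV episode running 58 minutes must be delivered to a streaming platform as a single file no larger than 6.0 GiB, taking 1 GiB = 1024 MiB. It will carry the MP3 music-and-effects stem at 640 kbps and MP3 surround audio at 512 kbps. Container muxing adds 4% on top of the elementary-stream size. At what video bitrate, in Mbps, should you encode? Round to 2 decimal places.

13.09 Mbps

Budget: 6.0 GiB = 51539.6 Mb.
Stream payload after overhead: 51539.6 / 1.04 = 49557.3 Mb.
58 min = 3480 s
Total bitrate budget: 49557.3 Mb / 3480 s = 14.241 Mbps.
Audio total: 640 + 512 = 1152 kbps = 1.152 Mbps.
Video: 14.241 − 1.152 = 13.089 Mbps.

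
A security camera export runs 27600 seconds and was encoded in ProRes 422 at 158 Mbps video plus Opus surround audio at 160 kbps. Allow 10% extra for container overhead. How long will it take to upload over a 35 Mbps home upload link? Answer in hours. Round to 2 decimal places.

Audio: 160 kbps = 0.160 Mbps.
Total bitrate: 158.160 Mbps.
File: 158.160 Mbps × 27600 s = 4365216.0 Mb.
With 10% container overhead: ×1.10. → 4801737.6 Mb.
At 35 Mbps: 4801737.6 / 35 = 137192.5 s ≈ 38.1 hours.

38.11 hours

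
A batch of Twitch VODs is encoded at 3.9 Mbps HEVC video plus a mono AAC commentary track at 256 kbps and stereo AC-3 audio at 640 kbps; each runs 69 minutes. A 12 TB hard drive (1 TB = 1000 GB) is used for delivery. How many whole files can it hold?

4834

69 min = 4140 s
Audio total: 256 + 640 = 896 kbps = 0.896 Mbps.
Total bitrate: 4.796 Mbps.
Per item: 4.796 Mbps × 4140 s = 19,855 Mb = 2,482 MB.
Capacity: 12 TB = 96,000,000 Mb; 4834.95 items → 4834 complete.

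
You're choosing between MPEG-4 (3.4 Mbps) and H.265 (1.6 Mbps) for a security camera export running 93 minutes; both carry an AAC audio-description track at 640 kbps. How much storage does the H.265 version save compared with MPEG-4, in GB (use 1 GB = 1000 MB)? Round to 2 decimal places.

1.26 GB

93 min = 5580 s
Audio: 640 kbps = 0.640 Mbps.
MPEG-4: 4.040 Mbps × 5580 s = 22543.2 Mb = 2.818 GB.
H.265: 2.240 Mbps × 5580 s = 12499.2 Mb = 1.562 GB.
Saving: 2.818 − 1.562 = 1.256 GB.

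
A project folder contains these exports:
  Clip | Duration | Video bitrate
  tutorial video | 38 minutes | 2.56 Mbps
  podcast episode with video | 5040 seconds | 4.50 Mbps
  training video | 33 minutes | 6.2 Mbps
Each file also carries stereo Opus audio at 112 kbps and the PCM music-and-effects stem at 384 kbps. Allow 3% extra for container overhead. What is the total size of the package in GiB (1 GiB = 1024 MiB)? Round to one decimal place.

Audio total: 112 + 384 = 496 kbps = 0.496 Mbps.
tutorial video: 3.056 Mbps × 2280 s × 1.03 = 7176.7 Mb
podcast episode with video: 4.996 Mbps × 5040 s × 1.03 = 25935.2 Mb
training video: 6.696 Mbps × 1980 s × 1.03 = 13655.8 Mb
Total: 46767.8 Mb = 5846.0 MB.
= 5.444 GiB.

5.4 GiB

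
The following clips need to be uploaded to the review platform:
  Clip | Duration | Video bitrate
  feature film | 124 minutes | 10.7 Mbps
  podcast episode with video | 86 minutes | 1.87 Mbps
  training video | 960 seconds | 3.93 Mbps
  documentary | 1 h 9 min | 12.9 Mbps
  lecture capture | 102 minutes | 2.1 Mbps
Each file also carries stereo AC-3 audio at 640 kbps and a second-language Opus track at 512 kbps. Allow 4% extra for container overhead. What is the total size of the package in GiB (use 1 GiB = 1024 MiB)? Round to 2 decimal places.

Audio total: 640 + 512 = 1152 kbps = 1.152 Mbps.
feature film: 11.852 Mbps × 7440 s × 1.04 = 91706.0 Mb
podcast episode with video: 3.022 Mbps × 5160 s × 1.04 = 16217.3 Mb
training video: 5.082 Mbps × 960 s × 1.04 = 5073.9 Mb
documentary: 14.052 Mbps × 4140 s × 1.04 = 60502.3 Mb
lecture capture: 3.252 Mbps × 6120 s × 1.04 = 20698.3 Mb
Total: 194197.8 Mb = 24274.7 MB.
= 22.61 GiB.

22.61 GiB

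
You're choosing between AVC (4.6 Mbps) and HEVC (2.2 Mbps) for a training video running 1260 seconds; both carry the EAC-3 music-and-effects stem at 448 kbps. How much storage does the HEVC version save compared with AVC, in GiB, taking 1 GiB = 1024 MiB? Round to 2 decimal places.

0.35 GiB

Audio: 448 kbps = 0.448 Mbps.
AVC: 5.048 Mbps × 1260 s = 6360.5 Mb = 0.740 GiB.
HEVC: 2.648 Mbps × 1260 s = 3336.5 Mb = 0.388 GiB.
Saving: 0.740 − 0.388 = 0.352 GiB.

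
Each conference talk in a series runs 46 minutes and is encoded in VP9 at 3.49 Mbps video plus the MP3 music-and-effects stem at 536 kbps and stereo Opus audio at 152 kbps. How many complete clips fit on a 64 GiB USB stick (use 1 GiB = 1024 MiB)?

46 min = 2760 s
Audio total: 536 + 152 = 688 kbps = 0.688 Mbps.
Total bitrate: 4.178 Mbps.
Per item: 4.178 Mbps × 2760 s = 11,531 Mb = 1,441 MB.
Capacity: 64 GiB = 549,756 Mb; 47.68 items → 47 complete.

47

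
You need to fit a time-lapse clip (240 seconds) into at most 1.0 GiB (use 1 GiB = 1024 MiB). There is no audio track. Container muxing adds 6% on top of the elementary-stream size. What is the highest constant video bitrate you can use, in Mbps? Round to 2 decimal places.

Budget: 1.0 GiB = 8589.9 Mb.
Stream payload after overhead: 8589.9 / 1.06 = 8103.7 Mb.
Total bitrate budget: 8103.7 Mb / 240 s = 33.765 Mbps.

33.77 Mbps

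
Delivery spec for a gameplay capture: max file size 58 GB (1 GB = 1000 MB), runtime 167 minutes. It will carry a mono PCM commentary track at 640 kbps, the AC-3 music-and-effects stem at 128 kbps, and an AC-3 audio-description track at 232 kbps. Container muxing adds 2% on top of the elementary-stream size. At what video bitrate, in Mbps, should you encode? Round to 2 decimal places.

Budget: 58 GB = 464000.0 Mb.
Stream payload after overhead: 464000.0 / 1.02 = 454902.0 Mb.
167 min = 10020 s
Total bitrate budget: 454902.0 Mb / 10020 s = 45.399 Mbps.
Audio total: 640 + 128 + 232 = 1000 kbps = 1.000 Mbps.
Video: 45.399 − 1.000 = 44.399 Mbps.

44.40 Mbps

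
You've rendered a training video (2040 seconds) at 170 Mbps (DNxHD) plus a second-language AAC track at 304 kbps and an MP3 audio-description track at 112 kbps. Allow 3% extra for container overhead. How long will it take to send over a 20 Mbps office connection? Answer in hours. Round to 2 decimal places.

4.97 hours

Audio total: 304 + 112 = 416 kbps = 0.416 Mbps.
Total bitrate: 170.416 Mbps.
File: 170.416 Mbps × 2040 s = 347648.6 Mb.
With 3% container overhead: ×1.03. → 358078.1 Mb.
At 20 Mbps: 358078.1 / 20 = 17903.9 s ≈ 4.97 hours.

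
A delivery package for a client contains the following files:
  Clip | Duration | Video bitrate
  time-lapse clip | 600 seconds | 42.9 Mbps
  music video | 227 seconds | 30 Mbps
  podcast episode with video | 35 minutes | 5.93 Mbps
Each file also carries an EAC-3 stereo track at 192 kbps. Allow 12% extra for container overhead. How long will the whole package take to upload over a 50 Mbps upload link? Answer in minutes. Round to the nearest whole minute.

17 minutes

Audio: 192 kbps = 0.192 Mbps.
time-lapse clip: 43.092 Mbps × 600 s × 1.12 = 28957.8 Mb
music video: 30.192 Mbps × 227 s × 1.12 = 7676.0 Mb
podcast episode with video: 6.122 Mbps × 2100 s × 1.12 = 14398.9 Mb
Total: 51032.8 Mb = 6379.1 MB.
At 50 Mbps: 51032.8 / 50 = 1021 s ≈ 17 minutes.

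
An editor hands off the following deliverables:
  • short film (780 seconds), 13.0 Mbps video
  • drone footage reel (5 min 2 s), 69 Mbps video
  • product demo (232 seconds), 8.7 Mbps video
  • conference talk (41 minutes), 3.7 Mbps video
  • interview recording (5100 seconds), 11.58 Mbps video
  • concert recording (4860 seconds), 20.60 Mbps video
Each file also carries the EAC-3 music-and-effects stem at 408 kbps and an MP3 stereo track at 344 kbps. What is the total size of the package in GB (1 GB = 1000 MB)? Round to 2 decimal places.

26.45 GB

Audio total: 408 + 344 = 752 kbps = 0.752 Mbps.
short film: 13.752 Mbps × 780 s = 10726.6 Mb
drone footage reel: 69.752 Mbps × 302 s = 21065.1 Mb
product demo: 9.452 Mbps × 232 s = 2192.9 Mb
conference talk: 4.452 Mbps × 2460 s = 10951.9 Mb
interview recording: 12.332 Mbps × 5100 s = 62893.2 Mb
concert recording: 21.352 Mbps × 4860 s = 103770.7 Mb
Total: 211600.4 Mb = 26450.0 MB.
= 26.45 GB.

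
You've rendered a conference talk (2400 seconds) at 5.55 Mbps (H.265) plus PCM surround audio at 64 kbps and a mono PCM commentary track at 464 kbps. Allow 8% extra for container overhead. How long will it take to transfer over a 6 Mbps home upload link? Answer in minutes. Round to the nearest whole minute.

44 minutes

Audio total: 64 + 464 = 528 kbps = 0.528 Mbps.
Total bitrate: 6.078 Mbps.
File: 6.078 Mbps × 2400 s = 14587.2 Mb.
With 8% container overhead: ×1.08. → 15754.2 Mb.
At 6 Mbps: 15754.2 / 6 = 2625.7 s ≈ 43.8 minutes.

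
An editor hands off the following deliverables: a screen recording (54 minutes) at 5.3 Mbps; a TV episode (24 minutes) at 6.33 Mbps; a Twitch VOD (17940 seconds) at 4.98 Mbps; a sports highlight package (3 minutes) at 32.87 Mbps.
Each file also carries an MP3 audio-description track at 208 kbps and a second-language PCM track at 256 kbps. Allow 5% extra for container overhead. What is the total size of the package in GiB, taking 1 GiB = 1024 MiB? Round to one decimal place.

Audio total: 208 + 256 = 464 kbps = 0.464 Mbps.
screen recording: 5.764 Mbps × 3240 s × 1.05 = 19609.1 Mb
TV episode: 6.794 Mbps × 1440 s × 1.05 = 10272.5 Mb
Twitch VOD: 5.444 Mbps × 17940 s × 1.05 = 102548.6 Mb
sports highlight package: 33.334 Mbps × 180 s × 1.05 = 6300.1 Mb
Total: 138730.4 Mb = 17341.3 MB.
= 16.15 GiB.

16.2 GiB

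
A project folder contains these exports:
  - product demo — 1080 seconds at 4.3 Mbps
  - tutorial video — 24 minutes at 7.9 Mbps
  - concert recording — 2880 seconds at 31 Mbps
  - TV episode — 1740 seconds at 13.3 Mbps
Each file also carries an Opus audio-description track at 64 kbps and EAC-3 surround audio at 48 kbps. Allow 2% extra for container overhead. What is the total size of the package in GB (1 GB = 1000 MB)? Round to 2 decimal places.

16.48 GB

Audio total: 64 + 48 = 112 kbps = 0.112 Mbps.
product demo: 4.412 Mbps × 1080 s × 1.02 = 4860.3 Mb
tutorial video: 8.012 Mbps × 1440 s × 1.02 = 11768.0 Mb
concert recording: 31.112 Mbps × 2880 s × 1.02 = 91394.6 Mb
TV episode: 13.412 Mbps × 1740 s × 1.02 = 23803.6 Mb
Total: 131826.5 Mb = 16478.3 MB.
= 16.48 GB.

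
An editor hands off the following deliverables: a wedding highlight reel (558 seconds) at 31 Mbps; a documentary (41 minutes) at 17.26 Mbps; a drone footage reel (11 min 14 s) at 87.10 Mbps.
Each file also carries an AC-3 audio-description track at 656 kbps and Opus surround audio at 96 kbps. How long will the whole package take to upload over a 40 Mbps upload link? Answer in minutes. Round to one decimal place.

50.5 minutes

Audio total: 656 + 96 = 752 kbps = 0.752 Mbps.
wedding highlight reel: 31.752 Mbps × 558 s = 17717.6 Mb
documentary: 18.012 Mbps × 2460 s = 44309.5 Mb
drone footage reel: 87.852 Mbps × 674 s = 59212.2 Mb
Total: 121239.4 Mb = 15154.9 MB.
At 40 Mbps: 121239.4 / 40 = 3031 s ≈ 50.5 minutes.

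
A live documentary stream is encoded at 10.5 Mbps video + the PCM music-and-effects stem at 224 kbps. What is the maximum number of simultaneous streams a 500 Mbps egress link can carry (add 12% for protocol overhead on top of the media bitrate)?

Audio: 224 kbps = 0.224 Mbps.
Per-viewer media rate: 10.724 Mbps.
On the wire with 12% overhead: 12.011 Mbps.
500 Mbps = 500.0 Mbps; 500.0 / 12.011 = 41.63 → 41 viewers.

41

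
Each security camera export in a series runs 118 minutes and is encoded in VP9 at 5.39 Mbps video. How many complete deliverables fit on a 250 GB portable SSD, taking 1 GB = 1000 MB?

52

118 min = 7080 s
Per item: 5.390 Mbps × 7080 s = 38,161 Mb = 4,770 MB.
Capacity: 250 GB = 2,000,000 Mb; 52.41 items → 52 complete.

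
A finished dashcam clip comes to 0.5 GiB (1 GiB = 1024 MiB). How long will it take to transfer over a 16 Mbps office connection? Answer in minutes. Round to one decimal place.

4.5 minutes

File: 0.5 GiB = 4295.0 Mb.
At 16 Mbps: 4295.0 / 16 = 268.4 s ≈ 4.47 minutes.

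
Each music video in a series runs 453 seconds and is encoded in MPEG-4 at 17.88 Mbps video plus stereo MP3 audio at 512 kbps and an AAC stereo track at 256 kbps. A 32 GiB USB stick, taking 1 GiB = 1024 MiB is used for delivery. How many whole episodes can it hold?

32

Audio total: 512 + 256 = 768 kbps = 0.768 Mbps.
Total bitrate: 18.648 Mbps.
Per item: 18.648 Mbps × 453 s = 8,448 Mb = 1,056 MB.
Capacity: 32 GiB = 274,878 Mb; 32.54 items → 32 complete.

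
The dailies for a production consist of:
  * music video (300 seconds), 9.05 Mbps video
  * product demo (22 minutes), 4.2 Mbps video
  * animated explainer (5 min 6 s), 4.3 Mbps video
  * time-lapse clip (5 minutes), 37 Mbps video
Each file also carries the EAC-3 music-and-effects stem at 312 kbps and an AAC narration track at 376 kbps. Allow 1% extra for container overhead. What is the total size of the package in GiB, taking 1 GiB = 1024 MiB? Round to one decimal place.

2.6 GiB

Audio total: 312 + 376 = 688 kbps = 0.688 Mbps.
music video: 9.738 Mbps × 300 s × 1.01 = 2950.6 Mb
product demo: 4.888 Mbps × 1320 s × 1.01 = 6516.7 Mb
animated explainer: 4.988 Mbps × 306 s × 1.01 = 1541.6 Mb
time-lapse clip: 37.688 Mbps × 300 s × 1.01 = 11419.5 Mb
Total: 22428.4 Mb = 2803.5 MB.
= 2.611 GiB.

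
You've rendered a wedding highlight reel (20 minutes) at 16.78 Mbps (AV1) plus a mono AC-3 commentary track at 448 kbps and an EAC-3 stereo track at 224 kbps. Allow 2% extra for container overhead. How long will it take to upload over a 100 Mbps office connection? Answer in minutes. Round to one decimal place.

3.6 minutes

20 min = 1200 s
Audio total: 448 + 224 = 672 kbps = 0.672 Mbps.
Total bitrate: 17.452 Mbps.
File: 17.452 Mbps × 1200 s = 20942.4 Mb.
With 2% container overhead: ×1.02. → 21361.2 Mb.
At 100 Mbps: 21361.2 / 100 = 213.6 s ≈ 3.56 minutes.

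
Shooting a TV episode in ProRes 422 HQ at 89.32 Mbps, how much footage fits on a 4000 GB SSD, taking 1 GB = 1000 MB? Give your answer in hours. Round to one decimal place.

Capacity: 4000 GB = 32,000,000 Mb.
Recording time: 32,000,000 / 89.320 = 358,262 s ≈ 99.5 hours.

99.5 hours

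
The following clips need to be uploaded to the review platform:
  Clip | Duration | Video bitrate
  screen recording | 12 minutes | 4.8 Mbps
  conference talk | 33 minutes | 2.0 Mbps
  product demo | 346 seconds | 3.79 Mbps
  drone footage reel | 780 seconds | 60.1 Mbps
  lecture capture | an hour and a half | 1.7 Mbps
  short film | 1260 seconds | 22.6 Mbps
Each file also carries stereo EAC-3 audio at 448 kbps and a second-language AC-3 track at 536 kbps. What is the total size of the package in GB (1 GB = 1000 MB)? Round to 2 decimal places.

Audio total: 448 + 536 = 984 kbps = 0.984 Mbps.
screen recording: 5.784 Mbps × 720 s = 4164.5 Mb
conference talk: 2.984 Mbps × 1980 s = 5908.3 Mb
product demo: 4.774 Mbps × 346 s = 1651.8 Mb
drone footage reel: 61.084 Mbps × 780 s = 47645.5 Mb
lecture capture: 2.684 Mbps × 5400 s = 14493.6 Mb
short film: 23.584 Mbps × 1260 s = 29715.8 Mb
Total: 103579.6 Mb = 12947.4 MB.
= 12.95 GB.

12.95 GB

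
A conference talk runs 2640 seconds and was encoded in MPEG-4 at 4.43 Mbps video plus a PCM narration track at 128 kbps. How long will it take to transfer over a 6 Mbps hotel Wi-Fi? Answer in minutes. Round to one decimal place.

33.4 minutes

Audio: 128 kbps = 0.128 Mbps.
Total bitrate: 4.558 Mbps.
File: 4.558 Mbps × 2640 s = 12033.1 Mb.
At 6 Mbps: 12033.1 / 6 = 2005.5 s ≈ 33.4 minutes.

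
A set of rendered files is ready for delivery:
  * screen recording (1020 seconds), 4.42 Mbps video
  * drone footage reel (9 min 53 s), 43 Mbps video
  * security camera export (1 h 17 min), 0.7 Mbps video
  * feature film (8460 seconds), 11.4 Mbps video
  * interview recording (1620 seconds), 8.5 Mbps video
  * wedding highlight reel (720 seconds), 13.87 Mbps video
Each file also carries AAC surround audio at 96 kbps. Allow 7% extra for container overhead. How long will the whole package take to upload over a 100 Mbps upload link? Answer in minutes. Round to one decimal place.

27.7 minutes

Audio: 96 kbps = 0.096 Mbps.
screen recording: 4.516 Mbps × 1020 s × 1.07 = 4928.8 Mb
drone footage reel: 43.096 Mbps × 593 s × 1.07 = 27344.8 Mb
security camera export: 0.796 Mbps × 4620 s × 1.07 = 3934.9 Mb
feature film: 11.496 Mbps × 8460 s × 1.07 = 104064.1 Mb
interview recording: 8.596 Mbps × 1620 s × 1.07 = 14900.3 Mb
wedding highlight reel: 13.966 Mbps × 720 s × 1.07 = 10759.4 Mb
Total: 165932.4 Mb = 20741.5 MB.
At 100 Mbps: 165932.4 / 100 = 1659 s ≈ 27.7 minutes.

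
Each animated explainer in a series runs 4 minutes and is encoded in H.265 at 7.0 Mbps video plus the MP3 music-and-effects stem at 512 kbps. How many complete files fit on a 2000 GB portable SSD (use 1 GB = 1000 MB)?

8874

4 min = 240 s
Audio: 512 kbps = 0.512 Mbps.
Total bitrate: 7.512 Mbps.
Per item: 7.512 Mbps × 240 s = 1,803 Mb = 225.4 MB.
Capacity: 2000 GB = 16,000,000 Mb; 8874.69 items → 8874 complete.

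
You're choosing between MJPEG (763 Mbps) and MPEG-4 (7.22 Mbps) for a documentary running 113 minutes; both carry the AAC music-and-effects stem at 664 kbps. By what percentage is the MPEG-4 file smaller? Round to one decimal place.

113 min = 6780 s
Audio: 664 kbps = 0.664 Mbps.
MJPEG: 763.664 Mbps × 6780 s = 5177641.9 Mb = 647.205 GB.
MPEG-4: 7.884 Mbps × 6780 s = 53453.5 Mb = 6.682 GB.
Reduction: (1 − 6.682/647.205) × 100 = 98.97%.

99.0%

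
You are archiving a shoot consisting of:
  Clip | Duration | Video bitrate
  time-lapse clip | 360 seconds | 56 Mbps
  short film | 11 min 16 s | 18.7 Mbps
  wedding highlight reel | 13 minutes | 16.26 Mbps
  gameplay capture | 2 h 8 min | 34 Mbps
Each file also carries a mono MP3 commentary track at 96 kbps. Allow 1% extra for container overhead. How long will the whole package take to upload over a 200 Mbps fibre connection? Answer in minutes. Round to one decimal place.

Audio: 96 kbps = 0.096 Mbps.
time-lapse clip: 56.096 Mbps × 360 s × 1.01 = 20396.5 Mb
short film: 18.796 Mbps × 676 s × 1.01 = 12833.2 Mb
wedding highlight reel: 16.356 Mbps × 780 s × 1.01 = 12885.3 Mb
gameplay capture: 34.096 Mbps × 7680 s × 1.01 = 264475.9 Mb
Total: 310590.8 Mb = 38823.8 MB.
At 200 Mbps: 310590.8 / 200 = 1553 s ≈ 25.9 minutes.

25.9 minutes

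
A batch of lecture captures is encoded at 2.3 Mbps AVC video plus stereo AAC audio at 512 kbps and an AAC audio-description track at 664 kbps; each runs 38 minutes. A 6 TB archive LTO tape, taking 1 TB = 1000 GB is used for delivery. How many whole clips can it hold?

6056

38 min = 2280 s
Audio total: 512 + 664 = 1176 kbps = 1.176 Mbps.
Total bitrate: 3.476 Mbps.
Per item: 3.476 Mbps × 2280 s = 7,925 Mb = 990.7 MB.
Capacity: 6 TB = 48,000,000 Mb; 6056.57 items → 6056 complete.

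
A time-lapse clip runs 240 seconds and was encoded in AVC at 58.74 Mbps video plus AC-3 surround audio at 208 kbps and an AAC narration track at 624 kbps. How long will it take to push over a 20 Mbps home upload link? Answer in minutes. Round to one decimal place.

Audio total: 208 + 624 = 832 kbps = 0.832 Mbps.
Total bitrate: 59.572 Mbps.
File: 59.572 Mbps × 240 s = 14297.3 Mb.
At 20 Mbps: 14297.3 / 20 = 714.9 s ≈ 11.9 minutes.

11.9 minutes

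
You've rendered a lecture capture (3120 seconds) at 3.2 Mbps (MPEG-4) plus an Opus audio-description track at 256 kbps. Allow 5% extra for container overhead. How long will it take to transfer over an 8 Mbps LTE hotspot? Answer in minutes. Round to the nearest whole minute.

Audio: 256 kbps = 0.256 Mbps.
Total bitrate: 3.456 Mbps.
File: 3.456 Mbps × 3120 s = 10782.7 Mb.
With 5% container overhead: ×1.05. → 11321.9 Mb.
At 8 Mbps: 11321.9 / 8 = 1415.2 s ≈ 23.6 minutes.

24 minutes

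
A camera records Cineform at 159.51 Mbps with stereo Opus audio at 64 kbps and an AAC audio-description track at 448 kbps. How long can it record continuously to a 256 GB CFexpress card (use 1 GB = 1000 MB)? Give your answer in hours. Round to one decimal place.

3.6 hours

Audio total: 64 + 448 = 512 kbps = 0.512 Mbps.
Total bitrate: 159.51 + 0.512 = 160.022 Mbps.
Capacity: 256 GB = 2,048,000 Mb.
Recording time: 2,048,000 / 160.022 = 12,798 s ≈ 3.56 hours.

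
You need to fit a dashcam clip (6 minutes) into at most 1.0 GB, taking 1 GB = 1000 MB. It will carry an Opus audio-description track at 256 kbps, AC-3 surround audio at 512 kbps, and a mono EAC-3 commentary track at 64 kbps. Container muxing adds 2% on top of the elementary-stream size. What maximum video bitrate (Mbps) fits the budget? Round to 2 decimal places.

20.95 Mbps

Budget: 1.0 GB = 8000.0 Mb.
Stream payload after overhead: 8000.0 / 1.02 = 7843.1 Mb.
6 min = 360 s
Total bitrate budget: 7843.1 Mb / 360 s = 21.786 Mbps.
Audio total: 256 + 512 + 64 = 832 kbps = 0.832 Mbps.
Video: 21.786 − 0.832 = 20.954 Mbps.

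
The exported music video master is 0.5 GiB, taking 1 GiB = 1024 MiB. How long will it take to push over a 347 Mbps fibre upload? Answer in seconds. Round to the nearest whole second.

12 seconds

File: 0.5 GiB = 4295.0 Mb.
At 347 Mbps: 4295.0 / 347 = 12.4 s ≈ 12.4 seconds.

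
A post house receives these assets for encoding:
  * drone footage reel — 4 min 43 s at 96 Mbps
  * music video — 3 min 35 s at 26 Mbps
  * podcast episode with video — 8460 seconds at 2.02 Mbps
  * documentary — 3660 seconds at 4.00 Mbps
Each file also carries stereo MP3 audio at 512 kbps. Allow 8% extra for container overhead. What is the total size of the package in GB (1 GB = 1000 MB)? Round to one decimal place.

9.6 GB

Audio: 512 kbps = 0.512 Mbps.
drone footage reel: 96.512 Mbps × 283 s × 1.08 = 29497.9 Mb
music video: 26.512 Mbps × 215 s × 1.08 = 6156.1 Mb
podcast episode with video: 2.532 Mbps × 8460 s × 1.08 = 23134.4 Mb
documentary: 4.512 Mbps × 3660 s × 1.08 = 17835.0 Mb
Total: 76623.4 Mb = 9577.9 MB.
= 9.578 GB.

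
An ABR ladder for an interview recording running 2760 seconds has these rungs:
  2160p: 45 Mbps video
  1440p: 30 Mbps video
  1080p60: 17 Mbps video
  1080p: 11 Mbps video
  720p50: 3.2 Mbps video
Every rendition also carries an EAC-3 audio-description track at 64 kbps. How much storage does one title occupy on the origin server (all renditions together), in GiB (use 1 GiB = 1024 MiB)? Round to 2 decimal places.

34.23 GiB

Audio: 64 kbps = 0.064 Mbps.
Sum of rendition bitrates: (45+0.064) + (30+0.064) + (17+0.064) + (11+0.064) + (3.2+0.064) = 106.520 Mbps.
× 2760 s = 293,995 Mb = 36,749 MB = 34.23 GiB.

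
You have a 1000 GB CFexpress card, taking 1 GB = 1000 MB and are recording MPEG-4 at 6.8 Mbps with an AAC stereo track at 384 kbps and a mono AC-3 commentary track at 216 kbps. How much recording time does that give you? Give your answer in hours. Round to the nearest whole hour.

300 hours

Audio total: 384 + 216 = 600 kbps = 0.600 Mbps.
Total bitrate: 6.8 + 0.600 = 7.400 Mbps.
Capacity: 1000 GB = 8,000,000 Mb.
Recording time: 8,000,000 / 7.400 = 1,081,081 s ≈ 300 hours.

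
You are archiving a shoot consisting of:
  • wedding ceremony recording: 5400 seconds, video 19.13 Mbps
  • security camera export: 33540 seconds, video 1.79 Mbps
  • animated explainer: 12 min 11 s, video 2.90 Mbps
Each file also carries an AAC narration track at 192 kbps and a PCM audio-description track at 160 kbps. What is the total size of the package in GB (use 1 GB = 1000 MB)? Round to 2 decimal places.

Audio total: 192 + 160 = 352 kbps = 0.352 Mbps.
wedding ceremony recording: 19.482 Mbps × 5400 s = 105202.8 Mb
security camera export: 2.142 Mbps × 33540 s = 71842.7 Mb
animated explainer: 3.252 Mbps × 731 s = 2377.2 Mb
Total: 179422.7 Mb = 22427.8 MB.
= 22.43 GB.

22.43 GB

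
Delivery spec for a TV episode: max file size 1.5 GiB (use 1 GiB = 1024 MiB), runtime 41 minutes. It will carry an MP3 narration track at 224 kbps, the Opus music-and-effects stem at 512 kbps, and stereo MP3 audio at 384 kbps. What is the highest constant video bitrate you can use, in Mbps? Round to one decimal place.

4.1 Mbps

Budget: 1.5 GiB = 12884.9 Mb.
41 min = 2460 s
Total bitrate budget: 12884.9 Mb / 2460 s = 5.238 Mbps.
Audio total: 224 + 512 + 384 = 1120 kbps = 1.120 Mbps.
Video: 5.238 − 1.120 = 4.118 Mbps.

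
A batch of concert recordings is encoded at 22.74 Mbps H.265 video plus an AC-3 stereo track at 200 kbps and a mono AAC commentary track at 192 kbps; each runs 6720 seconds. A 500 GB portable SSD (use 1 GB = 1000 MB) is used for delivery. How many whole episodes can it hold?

Audio total: 200 + 192 = 392 kbps = 0.392 Mbps.
Total bitrate: 23.132 Mbps.
Per item: 23.132 Mbps × 6720 s = 155,447 Mb = 19,431 MB.
Capacity: 500 GB = 4,000,000 Mb; 25.73 items → 25 complete.

25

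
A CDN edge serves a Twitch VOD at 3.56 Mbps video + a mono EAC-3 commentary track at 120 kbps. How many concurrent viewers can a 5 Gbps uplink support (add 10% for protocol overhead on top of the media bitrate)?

Audio: 120 kbps = 0.120 Mbps.
Per-viewer media rate: 3.680 Mbps.
On the wire with 10% overhead: 4.048 Mbps.
5 Gbps = 5,000 Mbps; 5,000 / 4.048 = 1235.18 → 1235 viewers.

1235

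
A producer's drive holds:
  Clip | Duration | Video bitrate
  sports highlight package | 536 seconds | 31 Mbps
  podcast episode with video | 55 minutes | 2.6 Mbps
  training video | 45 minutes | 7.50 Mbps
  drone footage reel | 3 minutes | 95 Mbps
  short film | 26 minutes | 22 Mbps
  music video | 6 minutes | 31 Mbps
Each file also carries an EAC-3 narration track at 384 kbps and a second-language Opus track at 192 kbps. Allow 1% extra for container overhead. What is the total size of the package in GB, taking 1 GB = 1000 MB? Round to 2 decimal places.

Audio total: 384 + 192 = 576 kbps = 0.576 Mbps.
sports highlight package: 31.576 Mbps × 536 s × 1.01 = 17094.0 Mb
podcast episode with video: 3.176 Mbps × 3300 s × 1.01 = 10585.6 Mb
training video: 8.076 Mbps × 2700 s × 1.01 = 22023.3 Mb
drone footage reel: 95.576 Mbps × 180 s × 1.01 = 17375.7 Mb
short film: 22.576 Mbps × 1560 s × 1.01 = 35570.7 Mb
music video: 31.576 Mbps × 360 s × 1.01 = 11481.0 Mb
Total: 114130.3 Mb = 14266.3 MB.
= 14.27 GB.

14.27 GB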